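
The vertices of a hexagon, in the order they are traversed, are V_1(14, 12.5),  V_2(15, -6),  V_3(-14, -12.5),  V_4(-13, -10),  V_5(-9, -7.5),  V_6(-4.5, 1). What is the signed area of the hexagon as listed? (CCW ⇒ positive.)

-335.5

Apply the shoelace (surveyor's) formula: 2A = Σ (x_i·y_{i+1} − x_{i+1}·y_i), indices taken mod 6.
Cross-terms: -271.5, -271.5, -22.5, 7.5, -42.75, -70.25  ⇒  Σ = -671
Signed area = Σ/2 = -335.5 (negative ⇒ clockwise traversal).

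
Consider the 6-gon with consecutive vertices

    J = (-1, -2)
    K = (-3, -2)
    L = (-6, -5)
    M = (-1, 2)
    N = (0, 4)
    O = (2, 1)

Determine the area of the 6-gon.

16.5

Apply the surveyor's formula: 2A = Σ (x_i·y_{i+1} − x_{i+1}·y_i), indices taken mod 6.
Cross-terms: -4, 3, -17, -4, -8, -3  ⇒  Σ = -33
Area = |Σ|/2 = 16.5.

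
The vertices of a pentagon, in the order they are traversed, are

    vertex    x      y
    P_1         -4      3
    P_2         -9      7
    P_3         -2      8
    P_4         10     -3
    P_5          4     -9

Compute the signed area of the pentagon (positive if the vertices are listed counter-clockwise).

Cross-terms: -1, -58, -74, -78, -24  ⇒  Σ = -235
Signed area = Σ/2 = -117.5 (negative ⇒ clockwise traversal).

-117.5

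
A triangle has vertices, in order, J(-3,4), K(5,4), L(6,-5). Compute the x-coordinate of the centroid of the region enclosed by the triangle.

Apply Gauss's area formula. First the cross-terms c_i = x_i·y_{i+1} − x_{i+1}·y_i:
  -32, -49, 9  ⇒  2A = -72, A = -36.
Then Σ (x_i + x_{i+1})·c_i = -576, so x̄ = -576 / (6·(-36)) = 8/3.

8/3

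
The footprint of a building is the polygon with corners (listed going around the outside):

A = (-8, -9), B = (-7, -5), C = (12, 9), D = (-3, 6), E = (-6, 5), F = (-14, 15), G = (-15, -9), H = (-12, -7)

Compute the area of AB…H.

Apply the shoelace (surveyor's) formula: 2A = Σ (x_i·y_{i+1} − x_{i+1}·y_i), indices taken mod 8.
Cross-terms: -23, -3, 99, 21, -20, 351, -3, 52  ⇒  Σ = 474
Area = |Σ|/2 = 237.

237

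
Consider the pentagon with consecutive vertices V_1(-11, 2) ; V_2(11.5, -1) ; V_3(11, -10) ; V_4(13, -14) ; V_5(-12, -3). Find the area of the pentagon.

V_1→V_2: (-11)(-1) − (11.5)(2) = -12
V_2→V_3: (11.5)(-10) − (11)(-1) = -104
V_3→V_4: (11)(-14) − (13)(-10) = -24
V_4→V_5: (13)(-3) − (-12)(-14) = -207
V_5→V_1: (-12)(2) − (-11)(-3) = -57
Σ = -404
Area = |Σ|/2 = 202.

202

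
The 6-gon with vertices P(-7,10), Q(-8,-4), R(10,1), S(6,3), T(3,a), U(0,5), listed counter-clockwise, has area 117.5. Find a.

The doubled signed area Σ (x_i y_{i+1} − x_{i+1} y_i) is linear in a.
With a=0 it equals 205; the coefficient of a is 6 (from the two edges through T).
So 6·a + 205 = 2·117.5 = 235 ⇒ a = 5.

5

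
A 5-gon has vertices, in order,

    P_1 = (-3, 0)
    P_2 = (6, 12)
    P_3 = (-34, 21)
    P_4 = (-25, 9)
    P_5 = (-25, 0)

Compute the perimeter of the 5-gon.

|P_1P_2| = √((9)² + (12)²) = √225 = 15
|P_2P_3| = √((-40)² + (9)²) = √1681 = 41
|P_3P_4| = √((9)² + (-12)²) = √225 = 15
|P_4P_5| = √((0)² + (-9)²) = √81 = 9
|P_5P_1| = √((22)² + (0)²) = √484 = 22
Perimeter = 15 + 41 + 15 + 9 + 22 = 102.

102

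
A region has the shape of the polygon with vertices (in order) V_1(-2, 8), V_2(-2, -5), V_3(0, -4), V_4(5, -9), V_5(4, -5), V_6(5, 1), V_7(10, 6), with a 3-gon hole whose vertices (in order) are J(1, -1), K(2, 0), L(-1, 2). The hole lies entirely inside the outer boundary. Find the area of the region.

100.5

Outer boundary:
Σ = (26) + (8) + (20) + (11) + (29) + (20) + (92) = 206
Area = |Σ|/2 = 103.
Hole:
Apply the surveyor's formula: 2A = Σ (x_i·y_{i+1} − x_{i+1}·y_i), indices taken mod 3.
Σ = (2) + (4) + (-1) = 5
Area = |Σ|/2 = 2.5.
Net area = 103 − 2.5 = 100.5.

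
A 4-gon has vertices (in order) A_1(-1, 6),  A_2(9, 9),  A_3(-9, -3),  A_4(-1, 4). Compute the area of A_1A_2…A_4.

25

Apply Gauss's area formula: 2A = Σ (x_i·y_{i+1} − x_{i+1}·y_i), indices taken mod 4.
A_1→A_2: (-1)(9) − (9)(6) = -63
A_2→A_3: (9)(-3) − (-9)(9) = 54
A_3→A_4: (-9)(4) − (-1)(-3) = -39
A_4→A_1: (-1)(6) − (-1)(4) = -2
Σ = -50
Area = |Σ|/2 = 25.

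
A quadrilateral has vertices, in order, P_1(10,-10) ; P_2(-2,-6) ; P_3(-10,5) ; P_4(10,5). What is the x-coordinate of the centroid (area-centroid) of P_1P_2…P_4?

7/3

Apply the shoelace (surveyor's) formula. First the cross-terms c_i = x_i·y_{i+1} − x_{i+1}·y_i:
  -80, -70, -100, -150  ⇒  2A = -400, A = -200.
Then Σ (x_i + x_{i+1})·c_i = -2800, so x̄ = -2800 / (6·(-200)) = 7/3.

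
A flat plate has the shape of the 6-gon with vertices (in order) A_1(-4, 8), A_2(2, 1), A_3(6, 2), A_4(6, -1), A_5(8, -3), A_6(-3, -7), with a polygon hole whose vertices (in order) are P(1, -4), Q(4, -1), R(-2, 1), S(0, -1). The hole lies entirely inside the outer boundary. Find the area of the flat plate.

Outer boundary:
Apply the surveyor's formula: 2A = Σ (x_i·y_{i+1} − x_{i+1}·y_i), indices taken mod 6.
Cross-terms: -20, -2, -18, -10, -65, -52  ⇒  Σ = -167
Area = |Σ|/2 = 83.5.
Hole:
Apply the shoelace formula: 2A = Σ (x_i·y_{i+1} − x_{i+1}·y_i), indices taken mod 4.
Σ = (15) + (2) + (2) + (1) = 20
Area = |Σ|/2 = 10.
Net area = 83.5 − 10 = 73.5.

73.5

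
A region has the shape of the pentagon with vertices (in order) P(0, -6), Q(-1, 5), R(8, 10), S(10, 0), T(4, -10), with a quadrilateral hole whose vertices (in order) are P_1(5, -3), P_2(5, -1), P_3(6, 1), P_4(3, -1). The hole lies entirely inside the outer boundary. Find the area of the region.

Outer boundary:
P→Q: (0)(5) − (-1)(-6) = -6
Q→R: (-1)(10) − (8)(5) = -50
R→S: (8)(0) − (10)(10) = -100
S→T: (10)(-10) − (4)(0) = -100
T→P: (4)(-6) − (0)(-10) = -24
Σ = -280
Area = |Σ|/2 = 140.
Hole:
Σ = (10) + (11) + (-9) + (-4) = 8
Area = |Σ|/2 = 4.
Net area = 140 − 4 = 136.

136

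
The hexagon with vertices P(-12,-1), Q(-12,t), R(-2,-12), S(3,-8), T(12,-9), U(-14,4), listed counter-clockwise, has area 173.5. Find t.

-11

Write out the shoelace sum; only the two edges meeting at Q involve t:
2·Area = [((-12)·t − (-12)·(-1)) + ((-12)·(-12) − (-2)·t)] + 105
       = -10·t + 237 = 347
⇒ t = -11.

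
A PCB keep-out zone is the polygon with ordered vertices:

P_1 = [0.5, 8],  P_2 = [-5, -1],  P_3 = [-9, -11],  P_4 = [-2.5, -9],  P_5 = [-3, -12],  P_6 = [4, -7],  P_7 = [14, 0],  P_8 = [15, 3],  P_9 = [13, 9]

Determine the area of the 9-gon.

Cross-terms: 39.5, 46, 53.5, 3, 69, 98, 42, 96, 99.5  ⇒  Σ = 546.5
Area = |Σ|/2 = 273.25.

273.25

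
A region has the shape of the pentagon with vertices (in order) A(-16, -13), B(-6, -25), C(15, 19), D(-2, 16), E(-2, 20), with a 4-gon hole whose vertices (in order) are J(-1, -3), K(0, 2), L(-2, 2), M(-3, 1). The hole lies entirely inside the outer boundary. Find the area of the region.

591.5

Outer boundary:
Apply the shoelace (surveyor's) formula: 2A = Σ (x_i·y_{i+1} − x_{i+1}·y_i), indices taken mod 5.
Cross-terms: 322, 261, 278, -8, 346  ⇒  Σ = 1199
Area = |Σ|/2 = 599.5.
Hole:
Σ = (-2) + (4) + (4) + (10) = 16
Area = |Σ|/2 = 8.
Net area = 599.5 − 8 = 591.5.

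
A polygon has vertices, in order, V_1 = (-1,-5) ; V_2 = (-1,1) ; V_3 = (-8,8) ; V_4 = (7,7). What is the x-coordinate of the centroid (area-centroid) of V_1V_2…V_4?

22/219

Apply the shoelace formula. First the cross-terms c_i = x_i·y_{i+1} − x_{i+1}·y_i:
  -6, 0, -112, -28  ⇒  2A = -146, A = -73.
Then Σ (x_i + x_{i+1})·c_i = -44, so x̄ = -44 / (6·(-73)) = 22/219.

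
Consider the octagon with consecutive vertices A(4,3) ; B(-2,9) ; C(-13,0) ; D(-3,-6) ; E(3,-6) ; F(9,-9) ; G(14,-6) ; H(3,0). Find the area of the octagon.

Cross-terms: 42, 117, 78, 36, 27, 72, 18, 9  ⇒  Σ = 399
Area = |Σ|/2 = 199.5.

199.5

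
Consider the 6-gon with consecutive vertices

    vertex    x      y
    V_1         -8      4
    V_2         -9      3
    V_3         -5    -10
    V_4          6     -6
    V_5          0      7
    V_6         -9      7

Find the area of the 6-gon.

Apply the shoelace formula: 2A = Σ (x_i·y_{i+1} − x_{i+1}·y_i), indices taken mod 6.
V_1→V_2: (-8)(3) − (-9)(4) = 12
V_2→V_3: (-9)(-10) − (-5)(3) = 105
V_3→V_4: (-5)(-6) − (6)(-10) = 90
V_4→V_5: (6)(7) − (0)(-6) = 42
V_5→V_6: (0)(7) − (-9)(7) = 63
V_6→V_1: (-9)(4) − (-8)(7) = 20
Σ = 332
Area = |Σ|/2 = 166.

166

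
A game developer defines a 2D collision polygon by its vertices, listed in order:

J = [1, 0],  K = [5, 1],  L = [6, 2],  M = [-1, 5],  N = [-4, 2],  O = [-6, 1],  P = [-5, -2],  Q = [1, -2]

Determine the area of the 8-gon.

47

Apply the surveyor's formula: 2A = Σ (x_i·y_{i+1} − x_{i+1}·y_i), indices taken mod 8.
Σ = (1) + (4) + (32) + (18) + (8) + (17) + (12) + (2) = 94
Area = |Σ|/2 = 47.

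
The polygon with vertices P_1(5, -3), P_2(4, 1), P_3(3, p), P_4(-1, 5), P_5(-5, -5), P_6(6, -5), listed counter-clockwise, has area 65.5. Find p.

The doubled signed area Σ (x_i y_{i+1} − x_{i+1} y_i) is linear in p.
With p=0 it equals 121; the coefficient of p is 5 (from the two edges through P_3).
So 5·p + 121 = 2·65.5 = 131 ⇒ p = 2.

2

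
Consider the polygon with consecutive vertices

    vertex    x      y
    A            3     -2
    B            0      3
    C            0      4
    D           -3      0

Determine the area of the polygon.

13.5

Cross-terms: 9, 0, 12, 6  ⇒  Σ = 27
Area = |Σ|/2 = 13.5.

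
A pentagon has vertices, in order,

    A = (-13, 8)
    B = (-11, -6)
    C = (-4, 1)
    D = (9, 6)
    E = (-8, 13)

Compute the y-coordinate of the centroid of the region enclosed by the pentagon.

117/23

Apply the surveyor's formula. First the cross-terms c_i = x_i·y_{i+1} − x_{i+1}·y_i:
  166, -35, -33, 165, 105  ⇒  2A = 368, A = 184.
Then Σ (y_i + y_{i+1})·c_i = 5616, so ȳ = 5616 / (6·184) = 117/23.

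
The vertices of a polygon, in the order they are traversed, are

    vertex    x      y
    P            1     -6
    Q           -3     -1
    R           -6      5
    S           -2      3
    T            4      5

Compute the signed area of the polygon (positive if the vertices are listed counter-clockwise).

Apply the shoelace (surveyor's) formula: 2A = Σ (x_i·y_{i+1} − x_{i+1}·y_i), indices taken mod 5.
Σ = (-19) + (-21) + (-8) + (-22) + (-29) = -99
Signed area = Σ/2 = -49.5 (negative ⇒ clockwise traversal).

-49.5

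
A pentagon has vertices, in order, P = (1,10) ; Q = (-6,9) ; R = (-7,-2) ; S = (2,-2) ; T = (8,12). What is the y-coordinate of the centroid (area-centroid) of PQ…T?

122/27

Apply the shoelace formula. First the cross-terms c_i = x_i·y_{i+1} − x_{i+1}·y_i:
  69, 75, 18, 40, 68  ⇒  2A = 270, A = 135.
Then Σ (y_i + y_{i+1})·c_i = 3660, so ȳ = 3660 / (6·135) = 122/27.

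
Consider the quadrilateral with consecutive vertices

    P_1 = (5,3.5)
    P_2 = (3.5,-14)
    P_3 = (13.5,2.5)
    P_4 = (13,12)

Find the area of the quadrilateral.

115.25

Apply Gauss's area formula: 2A = Σ (x_i·y_{i+1} − x_{i+1}·y_i), indices taken mod 4.
Σ = (-82.25) + (197.75) + (129.5) + (-14.5) = 230.5
Area = |Σ|/2 = 115.25.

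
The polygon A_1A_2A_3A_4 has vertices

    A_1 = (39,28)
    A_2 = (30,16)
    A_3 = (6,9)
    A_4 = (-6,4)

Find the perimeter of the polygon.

104

|A_1A_2| = √((-9)² + (-12)²) = √225 = 15
|A_2A_3| = √((-24)² + (-7)²) = √625 = 25
|A_3A_4| = √((-12)² + (-5)²) = √169 = 13
|A_4A_1| = √((45)² + (24)²) = √2601 = 51
Perimeter = 15 + 25 + 13 + 51 = 104.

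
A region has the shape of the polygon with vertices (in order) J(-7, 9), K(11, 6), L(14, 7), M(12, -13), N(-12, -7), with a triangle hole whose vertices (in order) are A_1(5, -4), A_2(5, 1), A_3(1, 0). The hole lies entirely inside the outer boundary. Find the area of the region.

Outer boundary:
Apply the shoelace formula: 2A = Σ (x_i·y_{i+1} − x_{i+1}·y_i), indices taken mod 5.
Σ = (-141) + (-7) + (-266) + (-240) + (-157) = -811
Area = |Σ|/2 = 405.5.
Hole:
Apply the surveyor's formula: 2A = Σ (x_i·y_{i+1} − x_{i+1}·y_i), indices taken mod 3.
Cross-terms: 25, -1, -4  ⇒  Σ = 20
Area = |Σ|/2 = 10.
Net area = 405.5 − 10 = 395.5.

395.5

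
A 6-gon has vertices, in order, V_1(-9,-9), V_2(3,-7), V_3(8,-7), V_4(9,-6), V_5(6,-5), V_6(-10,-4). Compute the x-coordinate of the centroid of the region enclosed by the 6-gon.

-85/37

Apply the surveyor's formula. First the cross-terms c_i = x_i·y_{i+1} − x_{i+1}·y_i:
  90, 35, 15, -9, -74, 54  ⇒  2A = 111, A = 55.5.
Then Σ (x_i + x_{i+1})·c_i = -765, so x̄ = -765 / (6·55.5) = -85/37.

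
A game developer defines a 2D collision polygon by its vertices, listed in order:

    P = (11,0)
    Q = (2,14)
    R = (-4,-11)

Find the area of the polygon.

P→Q: (11)(14) − (2)(0) = 154
Q→R: (2)(-11) − (-4)(14) = 34
R→P: (-4)(0) − (11)(-11) = 121
Σ = 309
Area = |Σ|/2 = 154.5.

154.5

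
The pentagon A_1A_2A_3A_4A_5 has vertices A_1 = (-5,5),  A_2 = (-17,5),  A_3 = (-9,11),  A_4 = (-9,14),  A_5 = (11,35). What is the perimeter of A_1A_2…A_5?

88

|A_1A_2| = √((-12)² + (0)²) = √144 = 12
|A_2A_3| = √((8)² + (6)²) = √100 = 10
|A_3A_4| = √((0)² + (3)²) = √9 = 3
|A_4A_5| = √((20)² + (21)²) = √841 = 29
|A_5A_1| = √((-16)² + (-30)²) = √1156 = 34
Perimeter = 12 + 10 + 3 + 29 + 34 = 88.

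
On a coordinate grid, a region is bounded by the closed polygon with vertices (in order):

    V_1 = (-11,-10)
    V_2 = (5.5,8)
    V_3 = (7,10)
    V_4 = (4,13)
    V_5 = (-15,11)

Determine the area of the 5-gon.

263.5

Apply the shoelace formula: 2A = Σ (x_i·y_{i+1} − x_{i+1}·y_i), indices taken mod 5.
V_1→V_2: (-11)(8) − (5.5)(-10) = -33
V_2→V_3: (5.5)(10) − (7)(8) = -1
V_3→V_4: (7)(13) − (4)(10) = 51
V_4→V_5: (4)(11) − (-15)(13) = 239
V_5→V_1: (-15)(-10) − (-11)(11) = 271
Σ = 527
Area = |Σ|/2 = 263.5.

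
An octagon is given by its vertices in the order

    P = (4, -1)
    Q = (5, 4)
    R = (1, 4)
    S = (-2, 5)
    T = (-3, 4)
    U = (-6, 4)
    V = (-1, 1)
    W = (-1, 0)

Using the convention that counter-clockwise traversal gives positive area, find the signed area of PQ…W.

Cross-terms: 21, 16, 13, 7, 12, -2, 1, 1  ⇒  Σ = 69
Signed area = Σ/2 = 34.5 (positive ⇒ counter-clockwise traversal).

34.5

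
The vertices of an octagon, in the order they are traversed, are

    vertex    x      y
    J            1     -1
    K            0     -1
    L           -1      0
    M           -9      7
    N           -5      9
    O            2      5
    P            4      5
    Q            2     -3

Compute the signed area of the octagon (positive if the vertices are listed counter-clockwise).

-64.5

J→K: (1)(-1) − (0)(-1) = -1
K→L: (0)(0) − (-1)(-1) = -1
L→M: (-1)(7) − (-9)(0) = -7
M→N: (-9)(9) − (-5)(7) = -46
N→O: (-5)(5) − (2)(9) = -43
O→P: (2)(5) − (4)(5) = -10
P→Q: (4)(-3) − (2)(5) = -22
Q→J: (2)(-1) − (1)(-3) = 1
Σ = -129
Signed area = Σ/2 = -64.5 (negative ⇒ clockwise traversal).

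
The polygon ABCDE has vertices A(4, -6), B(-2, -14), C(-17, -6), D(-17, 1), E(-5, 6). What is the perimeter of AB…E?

|AB| = √((-6)² + (-8)²) = √100 = 10
|BC| = √((-15)² + (8)²) = √289 = 17
|CD| = √((0)² + (7)²) = √49 = 7
|DE| = √((12)² + (5)²) = √169 = 13
|EA| = √((9)² + (-12)²) = √225 = 15
Perimeter = 10 + 17 + 7 + 13 + 15 = 62.

62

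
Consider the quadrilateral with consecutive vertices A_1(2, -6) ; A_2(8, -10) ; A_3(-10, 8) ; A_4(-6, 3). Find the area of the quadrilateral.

20

Cross-terms: 28, -36, 18, 30  ⇒  Σ = 40
Area = |Σ|/2 = 20.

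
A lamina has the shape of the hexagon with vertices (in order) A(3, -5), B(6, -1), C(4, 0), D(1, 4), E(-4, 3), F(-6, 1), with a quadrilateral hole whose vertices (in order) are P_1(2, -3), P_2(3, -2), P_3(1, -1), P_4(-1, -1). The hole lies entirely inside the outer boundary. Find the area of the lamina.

50

Outer boundary:
Cross-terms: 27, 4, 16, 19, 14, 27  ⇒  Σ = 107
Area = |Σ|/2 = 53.5.
Hole:
Apply the shoelace (surveyor's) formula: 2A = Σ (x_i·y_{i+1} − x_{i+1}·y_i), indices taken mod 4.
Cross-terms: 5, -1, -2, 5  ⇒  Σ = 7
Area = |Σ|/2 = 3.5.
Net area = 53.5 − 3.5 = 50.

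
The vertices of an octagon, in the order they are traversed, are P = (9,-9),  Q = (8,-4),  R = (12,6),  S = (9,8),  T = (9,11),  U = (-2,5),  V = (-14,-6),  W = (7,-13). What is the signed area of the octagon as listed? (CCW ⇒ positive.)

Apply Gauss's area formula: 2A = Σ (x_i·y_{i+1} − x_{i+1}·y_i), indices taken mod 8.
Cross-terms: 36, 96, 42, 27, 67, 82, 224, 54  ⇒  Σ = 628
Signed area = Σ/2 = 314 (positive ⇒ counter-clockwise traversal).

314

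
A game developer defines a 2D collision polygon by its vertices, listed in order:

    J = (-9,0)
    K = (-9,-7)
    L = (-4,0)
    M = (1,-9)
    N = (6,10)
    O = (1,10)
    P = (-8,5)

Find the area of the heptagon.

157.5

Σ = (63) + (-28) + (36) + (64) + (50) + (85) + (45) = 315
Area = |Σ|/2 = 157.5.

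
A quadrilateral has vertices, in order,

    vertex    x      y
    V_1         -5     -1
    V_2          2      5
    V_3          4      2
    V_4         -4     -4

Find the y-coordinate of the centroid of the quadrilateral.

4/7

Apply the shoelace (surveyor's) formula. First the cross-terms c_i = x_i·y_{i+1} − x_{i+1}·y_i:
  -23, -16, -8, -16  ⇒  2A = -63, A = -31.5.
Then Σ (y_i + y_{i+1})·c_i = -108, so ȳ = -108 / (6·(-31.5)) = 4/7.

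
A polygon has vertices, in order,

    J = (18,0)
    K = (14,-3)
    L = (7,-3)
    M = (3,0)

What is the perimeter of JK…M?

|JK| = √((-4)² + (-3)²) = √25 = 5
|KL| = √((-7)² + (0)²) = √49 = 7
|LM| = √((-4)² + (3)²) = √25 = 5
|MJ| = √((15)² + (0)²) = √225 = 15
Perimeter = 5 + 7 + 5 + 15 = 32.

32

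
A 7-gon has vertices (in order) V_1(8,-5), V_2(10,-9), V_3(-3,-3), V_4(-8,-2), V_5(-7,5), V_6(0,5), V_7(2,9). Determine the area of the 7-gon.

Apply Gauss's area formula: 2A = Σ (x_i·y_{i+1} − x_{i+1}·y_i), indices taken mod 7.
Σ = (-22) + (-57) + (-18) + (-54) + (-35) + (-10) + (-82) = -278
Area = |Σ|/2 = 139.

139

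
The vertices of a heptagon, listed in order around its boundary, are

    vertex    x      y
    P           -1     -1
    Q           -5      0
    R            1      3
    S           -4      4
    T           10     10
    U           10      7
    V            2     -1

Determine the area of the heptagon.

70.5

Σ = (-5) + (-15) + (16) + (-80) + (-30) + (-24) + (-3) = -141
Area = |Σ|/2 = 70.5.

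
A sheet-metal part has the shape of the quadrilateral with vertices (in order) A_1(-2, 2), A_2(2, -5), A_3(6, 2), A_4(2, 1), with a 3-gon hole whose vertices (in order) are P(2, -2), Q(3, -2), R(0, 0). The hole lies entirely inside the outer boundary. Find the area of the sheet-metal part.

23

Outer boundary:
Apply Gauss's area formula: 2A = Σ (x_i·y_{i+1} − x_{i+1}·y_i), indices taken mod 4.
Σ = (6) + (34) + (2) + (6) = 48
Area = |Σ|/2 = 24.
Hole:
Apply the shoelace (surveyor's) formula: 2A = Σ (x_i·y_{i+1} − x_{i+1}·y_i), indices taken mod 3.
Cross-terms: 2, 0, 0  ⇒  Σ = 2
Area = |Σ|/2 = 1.
Net area = 24 − 1 = 23.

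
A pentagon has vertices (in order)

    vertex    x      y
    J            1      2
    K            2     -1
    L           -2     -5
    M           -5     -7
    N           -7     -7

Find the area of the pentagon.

24.5

Σ = (-5) + (-12) + (-11) + (-14) + (-7) = -49
Area = |Σ|/2 = 24.5.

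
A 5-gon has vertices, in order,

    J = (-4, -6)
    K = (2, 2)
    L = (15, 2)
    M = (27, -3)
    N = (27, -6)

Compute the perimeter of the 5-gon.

|JK| = √((6)² + (8)²) = √100 = 10
|KL| = √((13)² + (0)²) = √169 = 13
|LM| = √((12)² + (-5)²) = √169 = 13
|MN| = √((0)² + (-3)²) = √9 = 3
|NJ| = √((-31)² + (0)²) = √961 = 31
Perimeter = 10 + 13 + 13 + 3 + 31 = 70.

70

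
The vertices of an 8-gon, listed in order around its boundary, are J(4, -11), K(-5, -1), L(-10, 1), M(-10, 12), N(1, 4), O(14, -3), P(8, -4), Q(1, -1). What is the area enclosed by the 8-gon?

Apply Gauss's area formula: 2A = Σ (x_i·y_{i+1} − x_{i+1}·y_i), indices taken mod 8.
Σ = (-59) + (-15) + (-110) + (-52) + (-59) + (-32) + (-4) + (-7) = -338
Area = |Σ|/2 = 169.

169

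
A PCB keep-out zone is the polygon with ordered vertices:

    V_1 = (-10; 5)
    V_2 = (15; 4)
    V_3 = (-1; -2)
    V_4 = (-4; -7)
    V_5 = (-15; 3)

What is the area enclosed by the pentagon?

152

V_1→V_2: (-10)(4) − (15)(5) = -115
V_2→V_3: (15)(-2) − (-1)(4) = -26
V_3→V_4: (-1)(-7) − (-4)(-2) = -1
V_4→V_5: (-4)(3) − (-15)(-7) = -117
V_5→V_1: (-15)(5) − (-10)(3) = -45
Σ = -304
Area = |Σ|/2 = 152.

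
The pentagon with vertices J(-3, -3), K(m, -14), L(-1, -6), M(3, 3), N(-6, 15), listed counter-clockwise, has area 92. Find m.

-5

Write out the shoelace sum; only the two edges meeting at K involve m:
2·Area = [((-3)·(-14) − m·(-3)) + (m·(-6) − (-1)·(-14))] + 141
       = -3·m + 169 = 184
⇒ m = -5.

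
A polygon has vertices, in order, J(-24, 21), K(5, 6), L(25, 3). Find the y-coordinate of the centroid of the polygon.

Apply the shoelace (surveyor's) formula. First the cross-terms c_i = x_i·y_{i+1} − x_{i+1}·y_i:
  -249, -135, 597  ⇒  2A = 213, A = 106.5.
Then Σ (y_i + y_{i+1})·c_i = 6390, so ȳ = 6390 / (6·106.5) = 10.

10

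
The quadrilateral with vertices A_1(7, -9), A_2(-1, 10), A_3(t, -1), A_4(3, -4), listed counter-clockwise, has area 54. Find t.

The doubled signed area Σ (x_i y_{i+1} − x_{i+1} y_i) is linear in t.
With t=0 it equals 66; the coefficient of t is -14 (from the two edges through A_3).
So -14·t + 66 = 2·54 = 108 ⇒ t = -3.

-3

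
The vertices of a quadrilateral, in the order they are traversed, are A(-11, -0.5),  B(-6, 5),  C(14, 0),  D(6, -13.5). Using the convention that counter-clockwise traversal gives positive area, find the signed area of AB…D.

Apply Gauss's area formula: 2A = Σ (x_i·y_{i+1} − x_{i+1}·y_i), indices taken mod 4.
Cross-terms: -58, -70, -189, -151.5  ⇒  Σ = -468.5
Signed area = Σ/2 = -234.25 (negative ⇒ clockwise traversal).

-234.25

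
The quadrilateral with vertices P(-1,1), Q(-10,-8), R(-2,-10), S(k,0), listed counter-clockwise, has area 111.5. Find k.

11

The doubled signed area Σ (x_i y_{i+1} − x_{i+1} y_i) is linear in k.
With k=0 it equals 102; the coefficient of k is 11 (from the two edges through S).
So 11·k + 102 = 2·111.5 = 223 ⇒ k = 11.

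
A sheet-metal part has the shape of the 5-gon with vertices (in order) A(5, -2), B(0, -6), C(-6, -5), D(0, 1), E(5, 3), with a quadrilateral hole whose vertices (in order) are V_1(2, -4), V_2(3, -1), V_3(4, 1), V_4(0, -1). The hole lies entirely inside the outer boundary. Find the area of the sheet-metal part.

Outer boundary:
Apply the shoelace (surveyor's) formula: 2A = Σ (x_i·y_{i+1} − x_{i+1}·y_i), indices taken mod 5.
Σ = (-30) + (-36) + (-6) + (-5) + (-25) = -102
Area = |Σ|/2 = 51.
Hole:
Apply Gauss's area formula: 2A = Σ (x_i·y_{i+1} − x_{i+1}·y_i), indices taken mod 4.
Σ = (10) + (7) + (-4) + (2) = 15
Area = |Σ|/2 = 7.5.
Net area = 51 − 7.5 = 43.5.

43.5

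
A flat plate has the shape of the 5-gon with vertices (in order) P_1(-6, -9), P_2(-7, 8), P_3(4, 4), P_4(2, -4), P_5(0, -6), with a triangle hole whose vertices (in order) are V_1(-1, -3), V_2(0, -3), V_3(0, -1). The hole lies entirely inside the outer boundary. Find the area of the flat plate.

120.5

Outer boundary:
Σ = (-111) + (-60) + (-24) + (-12) + (-36) = -243
Area = |Σ|/2 = 121.5.
Hole:
Apply Gauss's area formula: 2A = Σ (x_i·y_{i+1} − x_{i+1}·y_i), indices taken mod 3.
Cross-terms: 3, 0, -1  ⇒  Σ = 2
Area = |Σ|/2 = 1.
Net area = 121.5 − 1 = 120.5.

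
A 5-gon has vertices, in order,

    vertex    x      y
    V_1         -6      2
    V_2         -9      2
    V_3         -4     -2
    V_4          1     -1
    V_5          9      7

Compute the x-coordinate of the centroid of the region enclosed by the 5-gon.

-53/171

Apply Gauss's area formula. First the cross-terms c_i = x_i·y_{i+1} − x_{i+1}·y_i:
  6, 26, 6, 16, 60  ⇒  2A = 114, A = 57.
Then Σ (x_i + x_{i+1})·c_i = -106, so x̄ = -106 / (6·57) = -53/171.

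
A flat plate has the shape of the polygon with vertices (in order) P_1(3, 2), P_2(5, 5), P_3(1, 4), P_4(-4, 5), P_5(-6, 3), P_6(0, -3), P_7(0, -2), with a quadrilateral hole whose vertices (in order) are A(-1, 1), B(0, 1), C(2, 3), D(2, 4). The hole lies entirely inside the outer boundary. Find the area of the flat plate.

Outer boundary:
Apply the shoelace (surveyor's) formula: 2A = Σ (x_i·y_{i+1} − x_{i+1}·y_i), indices taken mod 7.
Cross-terms: 5, 15, 21, 18, 18, 0, 6  ⇒  Σ = 83
Area = |Σ|/2 = 41.5.
Hole:
Σ = (-1) + (-2) + (2) + (6) = 5
Area = |Σ|/2 = 2.5.
Net area = 41.5 − 2.5 = 39.

39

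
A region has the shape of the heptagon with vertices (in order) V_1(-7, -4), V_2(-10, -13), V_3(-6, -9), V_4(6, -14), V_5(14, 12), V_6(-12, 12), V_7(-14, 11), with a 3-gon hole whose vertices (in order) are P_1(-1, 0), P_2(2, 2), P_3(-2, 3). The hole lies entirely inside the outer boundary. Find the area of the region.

Outer boundary:
Apply the surveyor's formula: 2A = Σ (x_i·y_{i+1} − x_{i+1}·y_i), indices taken mod 7.
Σ = (51) + (12) + (138) + (268) + (312) + (36) + (133) = 950
Area = |Σ|/2 = 475.
Hole:
P_1→P_2: (-1)(2) − (2)(0) = -2
P_2→P_3: (2)(3) − (-2)(2) = 10
P_3→P_1: (-2)(0) − (-1)(3) = 3
Σ = 11
Area = |Σ|/2 = 5.5.
Net area = 475 − 5.5 = 469.5.

469.5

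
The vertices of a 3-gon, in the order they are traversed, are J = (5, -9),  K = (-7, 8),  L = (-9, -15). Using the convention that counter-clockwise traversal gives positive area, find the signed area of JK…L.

Σ = (-23) + (177) + (156) = 310
Signed area = Σ/2 = 155 (positive ⇒ counter-clockwise traversal).

155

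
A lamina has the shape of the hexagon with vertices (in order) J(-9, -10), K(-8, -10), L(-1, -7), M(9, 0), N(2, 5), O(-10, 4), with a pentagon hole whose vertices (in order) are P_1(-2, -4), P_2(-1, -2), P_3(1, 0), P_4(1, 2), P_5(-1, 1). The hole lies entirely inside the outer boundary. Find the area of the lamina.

Outer boundary:
Apply the surveyor's formula: 2A = Σ (x_i·y_{i+1} − x_{i+1}·y_i), indices taken mod 6.
Σ = (10) + (46) + (63) + (45) + (58) + (136) = 358
Area = |Σ|/2 = 179.
Hole:
Apply the surveyor's formula: 2A = Σ (x_i·y_{i+1} − x_{i+1}·y_i), indices taken mod 5.
P_1→P_2: (-2)(-2) − (-1)(-4) = 0
P_2→P_3: (-1)(0) − (1)(-2) = 2
P_3→P_4: (1)(2) − (1)(0) = 2
P_4→P_5: (1)(1) − (-1)(2) = 3
P_5→P_1: (-1)(-4) − (-2)(1) = 6
Σ = 13
Area = |Σ|/2 = 6.5.
Net area = 179 − 6.5 = 172.5.

172.5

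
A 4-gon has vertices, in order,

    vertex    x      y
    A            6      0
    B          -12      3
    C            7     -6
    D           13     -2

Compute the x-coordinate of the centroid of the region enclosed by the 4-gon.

229/87

Apply the shoelace formula. First the cross-terms c_i = x_i·y_{i+1} − x_{i+1}·y_i:
  18, 51, 64, 12  ⇒  2A = 145, A = 72.5.
Then Σ (x_i + x_{i+1})·c_i = 1145, so x̄ = 1145 / (6·72.5) = 229/87.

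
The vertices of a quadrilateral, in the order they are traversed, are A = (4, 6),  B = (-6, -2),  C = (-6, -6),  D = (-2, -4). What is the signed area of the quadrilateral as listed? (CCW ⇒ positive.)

Apply the shoelace (surveyor's) formula: 2A = Σ (x_i·y_{i+1} − x_{i+1}·y_i), indices taken mod 4.
A→B: (4)(-2) − (-6)(6) = 28
B→C: (-6)(-6) − (-6)(-2) = 24
C→D: (-6)(-4) − (-2)(-6) = 12
D→A: (-2)(6) − (4)(-4) = 4
Σ = 68
Signed area = Σ/2 = 34 (positive ⇒ counter-clockwise traversal).

34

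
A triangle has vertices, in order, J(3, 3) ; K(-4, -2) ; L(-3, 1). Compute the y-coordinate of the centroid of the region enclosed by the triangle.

2/3

Apply the shoelace (surveyor's) formula. First the cross-terms c_i = x_i·y_{i+1} − x_{i+1}·y_i:
  6, -10, -12  ⇒  2A = -16, A = -8.
Then Σ (y_i + y_{i+1})·c_i = -32, so ȳ = -32 / (6·(-8)) = 2/3.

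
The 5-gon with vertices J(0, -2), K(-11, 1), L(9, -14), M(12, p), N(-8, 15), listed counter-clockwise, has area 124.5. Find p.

The doubled signed area Σ (x_i y_{i+1} − x_{i+1} y_i) is linear in p.
With p=0 it equals 487; the coefficient of p is 17 (from the two edges through M).
So 17·p + 487 = 2·124.5 = 249 ⇒ p = -14.

-14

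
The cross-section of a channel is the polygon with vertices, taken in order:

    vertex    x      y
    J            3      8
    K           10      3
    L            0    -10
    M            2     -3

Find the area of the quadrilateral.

J→K: (3)(3) − (10)(8) = -71
K→L: (10)(-10) − (0)(3) = -100
L→M: (0)(-3) − (2)(-10) = 20
M→J: (2)(8) − (3)(-3) = 25
Σ = -126
Area = |Σ|/2 = 63.

63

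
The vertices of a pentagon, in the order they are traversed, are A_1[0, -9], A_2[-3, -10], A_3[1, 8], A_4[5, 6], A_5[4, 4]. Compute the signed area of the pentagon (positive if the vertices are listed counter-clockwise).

Σ = (-27) + (-14) + (-34) + (-4) + (-36) = -115
Signed area = Σ/2 = -57.5 (negative ⇒ clockwise traversal).

-57.5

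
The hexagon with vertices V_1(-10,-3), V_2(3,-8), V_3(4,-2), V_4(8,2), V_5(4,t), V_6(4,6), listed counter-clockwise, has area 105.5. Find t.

2

Write out the shoelace sum; only the two edges meeting at V_5 involve t:
2·Area = [(8·t − 4·2) + (4·6 − 4·t)] + 187
       = 4·t + 203 = 211
⇒ t = 2.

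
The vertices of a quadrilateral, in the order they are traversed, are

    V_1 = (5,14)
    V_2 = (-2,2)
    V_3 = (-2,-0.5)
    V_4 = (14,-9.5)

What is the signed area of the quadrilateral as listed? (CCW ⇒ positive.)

Apply Gauss's area formula: 2A = Σ (x_i·y_{i+1} − x_{i+1}·y_i), indices taken mod 4.
Cross-terms: 38, 5, 26, 243.5  ⇒  Σ = 312.5
Signed area = Σ/2 = 156.25 (positive ⇒ counter-clockwise traversal).

156.25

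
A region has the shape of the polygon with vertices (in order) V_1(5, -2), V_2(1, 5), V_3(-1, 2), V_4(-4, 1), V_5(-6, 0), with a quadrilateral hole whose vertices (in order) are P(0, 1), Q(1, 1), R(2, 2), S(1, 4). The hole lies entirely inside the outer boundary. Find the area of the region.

Outer boundary:
Apply Gauss's area formula: 2A = Σ (x_i·y_{i+1} − x_{i+1}·y_i), indices taken mod 5.
Σ = (27) + (7) + (7) + (6) + (12) = 59
Area = |Σ|/2 = 29.5.
Hole:
Σ = (-1) + (0) + (6) + (1) = 6
Area = |Σ|/2 = 3.
Net area = 29.5 − 3 = 26.5.

26.5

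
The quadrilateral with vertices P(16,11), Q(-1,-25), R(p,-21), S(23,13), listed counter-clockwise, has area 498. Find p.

The doubled signed area Σ (x_i y_{i+1} − x_{i+1} y_i) is linear in p.
With p=0 it equals 160; the coefficient of p is 38 (from the two edges through R).
So 38·p + 160 = 2·498 = 996 ⇒ p = 22.

22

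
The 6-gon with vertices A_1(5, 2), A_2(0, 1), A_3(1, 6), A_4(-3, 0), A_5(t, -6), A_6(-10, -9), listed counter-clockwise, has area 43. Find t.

-9

The doubled signed area Σ (x_i y_{i+1} − x_{i+1} y_i) is linear in t.
With t=0 it equals 5; the coefficient of t is -9 (from the two edges through A_5).
So -9·t + 5 = 2·43 = 86 ⇒ t = -9.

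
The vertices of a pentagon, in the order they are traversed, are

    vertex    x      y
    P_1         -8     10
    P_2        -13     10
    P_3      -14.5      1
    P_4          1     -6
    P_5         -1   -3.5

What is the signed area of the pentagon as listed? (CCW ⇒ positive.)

110.25

Apply the shoelace (surveyor's) formula: 2A = Σ (x_i·y_{i+1} − x_{i+1}·y_i), indices taken mod 5.
Cross-terms: 50, 132, 86, -9.5, -38  ⇒  Σ = 220.5
Signed area = Σ/2 = 110.25 (positive ⇒ counter-clockwise traversal).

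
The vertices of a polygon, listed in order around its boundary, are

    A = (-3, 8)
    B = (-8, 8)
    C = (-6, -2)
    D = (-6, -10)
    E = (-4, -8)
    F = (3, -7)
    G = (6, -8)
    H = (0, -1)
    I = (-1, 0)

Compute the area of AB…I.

107.5

Apply the surveyor's formula: 2A = Σ (x_i·y_{i+1} − x_{i+1}·y_i), indices taken mod 9.
Σ = (40) + (64) + (48) + (8) + (52) + (18) + (-6) + (-1) + (-8) = 215
Area = |Σ|/2 = 107.5.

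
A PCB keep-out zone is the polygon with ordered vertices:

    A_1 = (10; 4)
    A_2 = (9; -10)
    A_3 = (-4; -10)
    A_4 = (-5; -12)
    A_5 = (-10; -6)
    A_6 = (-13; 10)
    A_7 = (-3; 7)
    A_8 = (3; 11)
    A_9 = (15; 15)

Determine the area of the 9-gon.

Apply the shoelace formula: 2A = Σ (x_i·y_{i+1} − x_{i+1}·y_i), indices taken mod 9.
Σ = (-136) + (-130) + (-2) + (-90) + (-178) + (-61) + (-54) + (-120) + (-90) = -861
Area = |Σ|/2 = 430.5.

430.5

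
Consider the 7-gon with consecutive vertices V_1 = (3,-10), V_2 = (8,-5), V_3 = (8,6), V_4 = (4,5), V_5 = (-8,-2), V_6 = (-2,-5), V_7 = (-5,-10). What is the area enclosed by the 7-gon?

156

Apply the surveyor's formula: 2A = Σ (x_i·y_{i+1} − x_{i+1}·y_i), indices taken mod 7.
Cross-terms: 65, 88, 16, 32, 36, -5, 80  ⇒  Σ = 312
Area = |Σ|/2 = 156.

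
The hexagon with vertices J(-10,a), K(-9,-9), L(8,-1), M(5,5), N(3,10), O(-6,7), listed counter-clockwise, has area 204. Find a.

Write out the shoelace sum; only the two edges meeting at J involve a:
2·Area = [((-6)·a − (-10)·7) + ((-10)·(-9) − (-9)·a)] + 242
       = 3·a + 402 = 408
⇒ a = 2.

2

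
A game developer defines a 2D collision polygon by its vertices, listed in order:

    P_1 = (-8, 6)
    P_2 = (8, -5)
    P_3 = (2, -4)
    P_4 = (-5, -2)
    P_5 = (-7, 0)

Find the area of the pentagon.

Σ = (-8) + (-22) + (-24) + (-14) + (-42) = -110
Area = |Σ|/2 = 55.

55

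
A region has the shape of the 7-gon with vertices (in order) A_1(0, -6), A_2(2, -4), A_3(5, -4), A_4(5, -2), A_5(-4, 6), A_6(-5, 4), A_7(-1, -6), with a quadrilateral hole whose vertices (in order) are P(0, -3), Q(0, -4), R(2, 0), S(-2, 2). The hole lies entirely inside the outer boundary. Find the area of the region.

Outer boundary:
Σ = (12) + (12) + (10) + (22) + (14) + (34) + (6) = 110
Area = |Σ|/2 = 55.
Hole:
Apply Gauss's area formula: 2A = Σ (x_i·y_{i+1} − x_{i+1}·y_i), indices taken mod 4.
Σ = (0) + (8) + (4) + (6) = 18
Area = |Σ|/2 = 9.
Net area = 55 − 9 = 46.

46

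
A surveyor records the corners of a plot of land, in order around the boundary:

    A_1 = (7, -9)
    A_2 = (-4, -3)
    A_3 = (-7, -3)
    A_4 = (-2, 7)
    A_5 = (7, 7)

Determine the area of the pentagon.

148

Apply the surveyor's formula: 2A = Σ (x_i·y_{i+1} − x_{i+1}·y_i), indices taken mod 5.
A_1→A_2: (7)(-3) − (-4)(-9) = -57
A_2→A_3: (-4)(-3) − (-7)(-3) = -9
A_3→A_4: (-7)(7) − (-2)(-3) = -55
A_4→A_5: (-2)(7) − (7)(7) = -63
A_5→A_1: (7)(-9) − (7)(7) = -112
Σ = -296
Area = |Σ|/2 = 148.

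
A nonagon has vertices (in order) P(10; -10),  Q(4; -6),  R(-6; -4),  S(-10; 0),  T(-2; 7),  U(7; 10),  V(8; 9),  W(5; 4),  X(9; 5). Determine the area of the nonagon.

Σ = (-20) + (-52) + (-40) + (-70) + (-69) + (-17) + (-13) + (-11) + (-140) = -432
Area = |Σ|/2 = 216.

216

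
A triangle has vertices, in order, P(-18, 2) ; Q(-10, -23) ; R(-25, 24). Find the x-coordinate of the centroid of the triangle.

-53/3

Apply the shoelace formula. First the cross-terms c_i = x_i·y_{i+1} − x_{i+1}·y_i:
  434, -815, 382  ⇒  2A = 1, A = 0.5.
Then Σ (x_i + x_{i+1})·c_i = -53, so x̄ = -53 / (6·0.5) = -53/3.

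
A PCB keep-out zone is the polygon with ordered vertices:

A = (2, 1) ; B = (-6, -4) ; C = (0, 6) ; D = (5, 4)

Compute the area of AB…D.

Apply the surveyor's formula: 2A = Σ (x_i·y_{i+1} − x_{i+1}·y_i), indices taken mod 4.
Cross-terms: -2, -36, -30, -3  ⇒  Σ = -71
Area = |Σ|/2 = 35.5.

35.5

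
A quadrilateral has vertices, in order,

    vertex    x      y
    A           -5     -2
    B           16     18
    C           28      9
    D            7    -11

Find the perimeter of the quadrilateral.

88

|AB| = √((21)² + (20)²) = √841 = 29
|BC| = √((12)² + (-9)²) = √225 = 15
|CD| = √((-21)² + (-20)²) = √841 = 29
|DA| = √((-12)² + (9)²) = √225 = 15
Perimeter = 29 + 15 + 29 + 15 = 88.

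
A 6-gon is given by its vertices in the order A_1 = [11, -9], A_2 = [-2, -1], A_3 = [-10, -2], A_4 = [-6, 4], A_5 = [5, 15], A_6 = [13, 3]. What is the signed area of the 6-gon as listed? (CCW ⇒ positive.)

-263.5

Σ = (-29) + (-6) + (-52) + (-110) + (-180) + (-150) = -527
Signed area = Σ/2 = -263.5 (negative ⇒ clockwise traversal).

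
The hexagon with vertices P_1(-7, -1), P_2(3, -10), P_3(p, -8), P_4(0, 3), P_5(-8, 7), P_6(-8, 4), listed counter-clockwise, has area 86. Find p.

3

Write out the shoelace sum; only the two edges meeting at P_3 involve p:
2·Area = [(3·(-8) − p·(-10)) + (p·3 − 0·(-8))] + 157
       = 13·p + 133 = 172
⇒ p = 3.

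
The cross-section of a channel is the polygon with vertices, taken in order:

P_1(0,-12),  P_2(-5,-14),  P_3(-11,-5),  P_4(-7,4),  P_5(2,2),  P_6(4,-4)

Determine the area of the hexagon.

Apply Gauss's area formula: 2A = Σ (x_i·y_{i+1} − x_{i+1}·y_i), indices taken mod 6.
P_1→P_2: (0)(-14) − (-5)(-12) = -60
P_2→P_3: (-5)(-5) − (-11)(-14) = -129
P_3→P_4: (-11)(4) − (-7)(-5) = -79
P_4→P_5: (-7)(2) − (2)(4) = -22
P_5→P_6: (2)(-4) − (4)(2) = -16
P_6→P_1: (4)(-12) − (0)(-4) = -48
Σ = -354
Area = |Σ|/2 = 177.

177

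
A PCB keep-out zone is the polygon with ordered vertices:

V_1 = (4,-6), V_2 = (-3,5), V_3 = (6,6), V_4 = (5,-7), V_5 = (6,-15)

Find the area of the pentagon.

Apply the shoelace (surveyor's) formula: 2A = Σ (x_i·y_{i+1} − x_{i+1}·y_i), indices taken mod 5.
Σ = (2) + (-48) + (-72) + (-33) + (24) = -127
Area = |Σ|/2 = 63.5.

63.5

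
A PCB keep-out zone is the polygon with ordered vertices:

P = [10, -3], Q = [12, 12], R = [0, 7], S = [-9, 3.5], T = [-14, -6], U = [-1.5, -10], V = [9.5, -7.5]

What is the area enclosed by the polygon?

Σ = (156) + (84) + (63) + (103) + (131) + (106.25) + (46.5) = 689.75
Area = |Σ|/2 = 344.875.

344.875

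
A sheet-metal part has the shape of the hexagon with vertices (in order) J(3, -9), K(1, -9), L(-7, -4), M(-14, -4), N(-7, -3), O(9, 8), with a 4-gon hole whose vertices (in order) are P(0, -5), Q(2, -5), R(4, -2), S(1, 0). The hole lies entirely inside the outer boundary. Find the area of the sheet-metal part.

Outer boundary:
Σ = (-18) + (-67) + (-28) + (14) + (-29) + (-105) = -233
Area = |Σ|/2 = 116.5.
Hole:
Apply the surveyor's formula: 2A = Σ (x_i·y_{i+1} − x_{i+1}·y_i), indices taken mod 4.
Σ = (10) + (16) + (2) + (-5) = 23
Area = |Σ|/2 = 11.5.
Net area = 116.5 − 11.5 = 105.

105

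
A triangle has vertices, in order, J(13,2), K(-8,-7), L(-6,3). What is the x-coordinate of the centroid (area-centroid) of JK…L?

Apply the shoelace (surveyor's) formula. First the cross-terms c_i = x_i·y_{i+1} − x_{i+1}·y_i:
  -75, -66, -51  ⇒  2A = -192, A = -96.
Then Σ (x_i + x_{i+1})·c_i = 192, so x̄ = 192 / (6·(-96)) = -1/3.

-1/3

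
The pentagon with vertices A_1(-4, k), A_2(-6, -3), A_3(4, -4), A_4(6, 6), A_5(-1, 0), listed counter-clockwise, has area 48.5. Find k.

-1

Write out the shoelace sum; only the two edges meeting at A_1 involve k:
2·Area = [((-1)·k − (-4)·0) + ((-4)·(-3) − (-6)·k)] + 90
       = 5·k + 102 = 97
⇒ k = -1.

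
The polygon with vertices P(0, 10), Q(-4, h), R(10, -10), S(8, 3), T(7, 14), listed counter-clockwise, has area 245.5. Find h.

-14

Write out the shoelace sum; only the two edges meeting at Q involve h:
2·Area = [(0·h − (-4)·10) + ((-4)·(-10) − 10·h)] + 271
       = -10·h + 351 = 491
⇒ h = -14.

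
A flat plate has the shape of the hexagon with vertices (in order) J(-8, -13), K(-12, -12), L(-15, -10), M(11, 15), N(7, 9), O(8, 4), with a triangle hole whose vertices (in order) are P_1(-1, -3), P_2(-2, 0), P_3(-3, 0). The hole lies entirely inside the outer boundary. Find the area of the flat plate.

Outer boundary:
Σ = (-60) + (-60) + (-115) + (-6) + (-44) + (-72) = -357
Area = |Σ|/2 = 178.5.
Hole:
Apply the shoelace (surveyor's) formula: 2A = Σ (x_i·y_{i+1} − x_{i+1}·y_i), indices taken mod 3.
Σ = (-6) + (0) + (9) = 3
Area = |Σ|/2 = 1.5.
Net area = 178.5 − 1.5 = 177.

177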